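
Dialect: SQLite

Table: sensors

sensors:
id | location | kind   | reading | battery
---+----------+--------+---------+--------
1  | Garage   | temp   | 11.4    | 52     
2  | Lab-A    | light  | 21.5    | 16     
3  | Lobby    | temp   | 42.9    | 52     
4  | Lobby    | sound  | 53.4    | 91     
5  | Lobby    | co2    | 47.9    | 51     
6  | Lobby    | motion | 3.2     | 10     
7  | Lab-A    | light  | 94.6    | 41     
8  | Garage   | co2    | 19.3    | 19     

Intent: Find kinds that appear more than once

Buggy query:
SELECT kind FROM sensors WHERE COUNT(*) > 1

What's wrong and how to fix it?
Bug: COUNT(*) is an aggregate and cannot be used in WHERE

Fix: Group first, then use HAVING for the count condition

Corrected query:
SELECT kind FROM sensors GROUP BY kind HAVING COUNT(*) > 1

Result:
kind 
-----
co2  
light
temp 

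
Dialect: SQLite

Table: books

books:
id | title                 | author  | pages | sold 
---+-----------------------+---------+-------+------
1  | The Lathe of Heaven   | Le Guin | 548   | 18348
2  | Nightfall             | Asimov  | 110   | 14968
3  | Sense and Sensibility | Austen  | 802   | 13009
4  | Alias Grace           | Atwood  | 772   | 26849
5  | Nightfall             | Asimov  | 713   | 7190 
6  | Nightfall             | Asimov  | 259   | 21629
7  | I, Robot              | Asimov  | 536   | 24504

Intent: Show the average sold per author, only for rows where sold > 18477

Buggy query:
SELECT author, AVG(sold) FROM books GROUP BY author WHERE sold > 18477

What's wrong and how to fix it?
Bug: WHERE cannot follow GROUP BY

Fix: Move the WHERE clause before GROUP BY

Corrected query:
SELECT author, AVG(sold) FROM books WHERE sold > 18477 GROUP BY author

Result:
author | AVG(sold)
-------+----------
Asimov | 23066.5  
Atwood | 26849    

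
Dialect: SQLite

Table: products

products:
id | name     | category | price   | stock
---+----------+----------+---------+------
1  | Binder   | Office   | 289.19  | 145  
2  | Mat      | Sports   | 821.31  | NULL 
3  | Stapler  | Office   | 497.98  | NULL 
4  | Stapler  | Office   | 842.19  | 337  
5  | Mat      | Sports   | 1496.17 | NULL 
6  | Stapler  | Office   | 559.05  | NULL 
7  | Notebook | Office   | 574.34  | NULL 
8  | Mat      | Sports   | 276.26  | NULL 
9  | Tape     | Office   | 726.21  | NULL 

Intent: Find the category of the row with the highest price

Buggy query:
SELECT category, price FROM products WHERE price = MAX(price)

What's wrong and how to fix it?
Bug: MAX(price) is an aggregate and cannot be used directly in WHERE

Fix: Use a subquery: WHERE price = (SELECT MAX(price) FROM products)

Corrected query:
SELECT category, price FROM products WHERE price = (SELECT MAX(price) FROM products)

Result:
category | price  
---------+--------
Sports   | 1496.17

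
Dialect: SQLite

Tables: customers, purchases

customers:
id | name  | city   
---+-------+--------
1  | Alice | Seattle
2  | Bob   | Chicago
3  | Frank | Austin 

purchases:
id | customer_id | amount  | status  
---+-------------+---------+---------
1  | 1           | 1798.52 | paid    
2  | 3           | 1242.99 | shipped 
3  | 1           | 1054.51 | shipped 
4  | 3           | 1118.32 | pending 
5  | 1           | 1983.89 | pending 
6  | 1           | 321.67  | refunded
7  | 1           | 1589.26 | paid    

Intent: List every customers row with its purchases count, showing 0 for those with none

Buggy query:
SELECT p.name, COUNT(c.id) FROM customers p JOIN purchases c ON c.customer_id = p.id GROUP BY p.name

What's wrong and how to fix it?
Bug: An inner join excludes parents with zero children

Fix: Switch to LEFT JOIN to retain unmatched parent rows

Corrected query:
SELECT p.name, COUNT(c.id) FROM customers p LEFT JOIN purchases c ON c.customer_id = p.id GROUP BY p.name

Result:
name  | COUNT(c.id)
------+------------
Alice | 5          
Bob   | 0          
Frank | 2          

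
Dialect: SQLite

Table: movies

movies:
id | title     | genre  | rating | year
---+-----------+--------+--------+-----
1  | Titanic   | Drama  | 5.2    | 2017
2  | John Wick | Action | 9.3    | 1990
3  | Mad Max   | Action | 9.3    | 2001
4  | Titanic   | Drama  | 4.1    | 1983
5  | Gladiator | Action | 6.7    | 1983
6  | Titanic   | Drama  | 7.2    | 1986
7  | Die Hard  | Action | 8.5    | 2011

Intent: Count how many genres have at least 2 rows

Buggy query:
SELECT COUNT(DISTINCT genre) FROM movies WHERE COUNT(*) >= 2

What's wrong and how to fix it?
Bug: WHERE filters individual rows, not groups, so a group-level COUNT is invalid there

Fix: Group first with HAVING COUNT(*) >= 2, then COUNT the resulting groups

Corrected query:
SELECT COUNT(*) FROM (SELECT genre FROM movies GROUP BY genre HAVING COUNT(*) >= 2)

Result:
COUNT(*)
--------
2       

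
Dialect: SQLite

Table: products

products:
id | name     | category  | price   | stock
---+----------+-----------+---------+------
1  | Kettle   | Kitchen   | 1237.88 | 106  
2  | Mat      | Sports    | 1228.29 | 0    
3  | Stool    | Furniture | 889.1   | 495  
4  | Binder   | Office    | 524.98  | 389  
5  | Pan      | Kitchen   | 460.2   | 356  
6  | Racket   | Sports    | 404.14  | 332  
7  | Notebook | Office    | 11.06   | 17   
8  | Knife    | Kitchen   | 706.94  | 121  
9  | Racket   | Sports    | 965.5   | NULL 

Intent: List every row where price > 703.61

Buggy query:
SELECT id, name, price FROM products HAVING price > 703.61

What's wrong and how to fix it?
Bug: This is a non-aggregate query (no GROUP BY, no aggregates), so in SQLite the HAVING clause is invalid here; a row-level condition belongs in WHERE

Fix: Replace HAVING with WHERE since the condition applies to individual rows

Corrected query:
SELECT id, name, price FROM products WHERE price > 703.61

Result:
id | name   | price  
---+--------+--------
1  | Kettle | 1237.88
2  | Mat    | 1228.29
3  | Stool  | 889.1  
8  | Knife  | 706.94 
9  | Racket | 965.5  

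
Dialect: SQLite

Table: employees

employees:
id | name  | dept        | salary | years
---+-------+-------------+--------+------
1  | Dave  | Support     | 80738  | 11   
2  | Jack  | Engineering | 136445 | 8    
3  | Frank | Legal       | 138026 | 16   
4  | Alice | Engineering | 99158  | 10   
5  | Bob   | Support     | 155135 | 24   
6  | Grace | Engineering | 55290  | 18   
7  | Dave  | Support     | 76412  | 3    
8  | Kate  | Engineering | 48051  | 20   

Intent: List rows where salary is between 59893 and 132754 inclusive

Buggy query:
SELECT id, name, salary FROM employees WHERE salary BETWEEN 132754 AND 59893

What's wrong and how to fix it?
Bug: The bounds are reversed; BETWEEN a AND b requires a <= b to match anything

Fix: Write BETWEEN 59893 AND 132754

Corrected query:
SELECT id, name, salary FROM employees WHERE salary BETWEEN 59893 AND 132754

Result:
id | name  | salary
---+-------+-------
1  | Dave  | 80738 
4  | Alice | 99158 
7  | Dave  | 76412 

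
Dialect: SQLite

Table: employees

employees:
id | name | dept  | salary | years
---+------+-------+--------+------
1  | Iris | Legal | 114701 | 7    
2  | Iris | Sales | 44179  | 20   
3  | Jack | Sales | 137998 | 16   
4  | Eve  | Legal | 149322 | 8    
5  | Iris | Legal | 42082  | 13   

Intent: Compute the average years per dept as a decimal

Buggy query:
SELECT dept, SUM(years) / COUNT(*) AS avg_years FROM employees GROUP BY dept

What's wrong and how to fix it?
Bug: SUM(years) and COUNT(*) are both integers; the division truncates the fractional part

Fix: Multiply by 1.0 (or CAST to REAL) to force floating-point division

Corrected query:
SELECT dept, SUM(years) * 1.0 / COUNT(*) AS avg_years FROM employees GROUP BY dept

Result:
dept  | avg_years
------+----------
Legal | 9.333333 
Sales | 18       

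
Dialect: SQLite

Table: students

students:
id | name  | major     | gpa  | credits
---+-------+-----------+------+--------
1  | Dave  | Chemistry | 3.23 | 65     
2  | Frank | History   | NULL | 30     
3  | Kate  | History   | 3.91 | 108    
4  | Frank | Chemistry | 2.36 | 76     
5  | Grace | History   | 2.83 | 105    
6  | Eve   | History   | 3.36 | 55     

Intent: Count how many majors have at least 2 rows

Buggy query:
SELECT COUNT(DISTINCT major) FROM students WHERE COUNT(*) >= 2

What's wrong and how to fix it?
Bug: COUNT(*) cannot appear in WHERE; the per-group count doesn't exist yet

Fix: Group first with HAVING COUNT(*) >= 2, then COUNT the resulting groups

Corrected query:
SELECT COUNT(*) FROM (SELECT major FROM students GROUP BY major HAVING COUNT(*) >= 2)

Result:
COUNT(*)
--------
2       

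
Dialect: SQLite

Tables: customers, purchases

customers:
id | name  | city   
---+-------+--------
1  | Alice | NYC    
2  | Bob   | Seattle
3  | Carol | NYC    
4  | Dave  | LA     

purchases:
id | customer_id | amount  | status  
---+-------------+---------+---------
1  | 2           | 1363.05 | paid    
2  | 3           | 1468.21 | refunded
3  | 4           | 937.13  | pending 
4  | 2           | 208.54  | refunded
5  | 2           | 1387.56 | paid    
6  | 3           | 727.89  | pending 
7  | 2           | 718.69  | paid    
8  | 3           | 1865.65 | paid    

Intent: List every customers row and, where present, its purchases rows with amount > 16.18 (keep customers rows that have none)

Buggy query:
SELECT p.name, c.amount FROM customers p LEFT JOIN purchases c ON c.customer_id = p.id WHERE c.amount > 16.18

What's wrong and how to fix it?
Bug: A WHERE condition on the right-hand table after LEFT JOIN drops unmatched parents

Fix: Move the right-table condition into the ON clause so unmatched parents are kept

Corrected query:
SELECT p.name, c.amount FROM customers p LEFT JOIN purchases c ON c.customer_id = p.id AND c.amount > 16.18

Result:
name  | amount 
------+--------
Alice | NULL   
Bob   | 208.54 
Bob   | 718.69 
Bob   | 1363.05
Bob   | 1387.56
Carol | 727.89 
Carol | 1468.21
Carol | 1865.65
Dave  | 937.13 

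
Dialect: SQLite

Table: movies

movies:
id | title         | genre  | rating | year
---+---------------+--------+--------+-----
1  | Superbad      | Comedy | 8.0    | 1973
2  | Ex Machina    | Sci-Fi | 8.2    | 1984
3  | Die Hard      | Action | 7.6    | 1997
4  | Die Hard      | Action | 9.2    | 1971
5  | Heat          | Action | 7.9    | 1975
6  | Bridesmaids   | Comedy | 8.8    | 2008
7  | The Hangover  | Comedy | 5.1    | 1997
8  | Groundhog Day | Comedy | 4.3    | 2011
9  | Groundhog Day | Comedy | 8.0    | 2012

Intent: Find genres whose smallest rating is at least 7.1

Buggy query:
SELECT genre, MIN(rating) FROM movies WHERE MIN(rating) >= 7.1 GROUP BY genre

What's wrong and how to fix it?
Bug: MIN() in WHERE is a misuse of aggregate

Fix: Use HAVING for the per-group MIN condition

Corrected query:
SELECT genre, MIN(rating) FROM movies GROUP BY genre HAVING MIN(rating) >= 7.1

Result:
genre  | MIN(rating)
-------+------------
Action | 7.6        
Sci-Fi | 8.2        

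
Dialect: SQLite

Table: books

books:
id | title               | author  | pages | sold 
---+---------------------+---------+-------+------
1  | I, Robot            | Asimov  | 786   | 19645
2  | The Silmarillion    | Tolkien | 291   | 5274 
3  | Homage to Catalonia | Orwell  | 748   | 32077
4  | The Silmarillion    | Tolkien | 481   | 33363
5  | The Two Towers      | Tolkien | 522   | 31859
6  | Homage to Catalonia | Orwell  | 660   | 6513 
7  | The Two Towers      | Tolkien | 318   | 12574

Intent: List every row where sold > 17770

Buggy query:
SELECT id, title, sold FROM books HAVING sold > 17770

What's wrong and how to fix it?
Bug: This is a non-aggregate query (no GROUP BY, no aggregates), so in SQLite the HAVING clause is invalid here; a row-level condition belongs in WHERE

Fix: Replace HAVING with WHERE since the condition applies to individual rows

Corrected query:
SELECT id, title, sold FROM books WHERE sold > 17770

Result:
id | title               | sold 
---+---------------------+------
1  | I, Robot            | 19645
3  | Homage to Catalonia | 32077
4  | The Silmarillion    | 33363
5  | The Two Towers      | 31859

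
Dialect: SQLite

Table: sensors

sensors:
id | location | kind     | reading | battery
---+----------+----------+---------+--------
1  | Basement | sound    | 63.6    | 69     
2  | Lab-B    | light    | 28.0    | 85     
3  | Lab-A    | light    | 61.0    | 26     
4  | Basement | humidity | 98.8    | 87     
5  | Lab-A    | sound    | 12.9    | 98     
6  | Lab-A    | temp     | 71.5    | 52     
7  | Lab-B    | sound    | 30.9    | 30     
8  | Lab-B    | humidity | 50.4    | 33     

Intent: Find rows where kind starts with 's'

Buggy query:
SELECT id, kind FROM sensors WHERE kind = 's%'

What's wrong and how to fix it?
Bug: Wildcards only work with LIKE; '=' treats '%' as a literal character

Fix: Replace '=' with LIKE so 's%' is treated as a pattern

Corrected query:
SELECT id, kind FROM sensors WHERE kind LIKE 's%'

Result:
id | kind 
---+------
1  | sound
5  | sound
7  | sound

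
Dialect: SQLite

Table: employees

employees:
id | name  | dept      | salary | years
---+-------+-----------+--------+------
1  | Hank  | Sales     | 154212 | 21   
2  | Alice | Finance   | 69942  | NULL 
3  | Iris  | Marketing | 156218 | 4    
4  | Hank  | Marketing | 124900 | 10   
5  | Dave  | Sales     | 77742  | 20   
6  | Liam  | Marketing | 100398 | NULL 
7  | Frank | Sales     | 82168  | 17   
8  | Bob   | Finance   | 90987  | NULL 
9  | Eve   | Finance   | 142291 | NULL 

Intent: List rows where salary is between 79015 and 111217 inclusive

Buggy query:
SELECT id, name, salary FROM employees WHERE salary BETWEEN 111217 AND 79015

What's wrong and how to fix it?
Bug: The bounds are reversed; BETWEEN a AND b requires a <= b to match anything

Fix: Swap the bounds so the smaller value comes first

Corrected query:
SELECT id, name, salary FROM employees WHERE salary BETWEEN 79015 AND 111217

Result:
id | name  | salary
---+-------+-------
6  | Liam  | 100398
7  | Frank | 82168 
8  | Bob   | 90987 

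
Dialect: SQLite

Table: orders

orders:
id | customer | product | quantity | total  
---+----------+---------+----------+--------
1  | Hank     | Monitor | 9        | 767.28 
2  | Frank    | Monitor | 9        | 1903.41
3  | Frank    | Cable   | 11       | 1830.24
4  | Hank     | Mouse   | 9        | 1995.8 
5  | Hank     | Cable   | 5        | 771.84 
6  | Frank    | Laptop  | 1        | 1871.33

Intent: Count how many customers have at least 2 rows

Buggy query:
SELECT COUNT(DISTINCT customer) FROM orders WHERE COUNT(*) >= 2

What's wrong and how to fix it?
Bug: WHERE filters individual rows, not groups, so a group-level COUNT is invalid there

Fix: Use a subquery that GROUPs and filters with HAVING, then count its rows

Corrected query:
SELECT COUNT(*) FROM (SELECT customer FROM orders GROUP BY customer HAVING COUNT(*) >= 2)

Result:
COUNT(*)
--------
2       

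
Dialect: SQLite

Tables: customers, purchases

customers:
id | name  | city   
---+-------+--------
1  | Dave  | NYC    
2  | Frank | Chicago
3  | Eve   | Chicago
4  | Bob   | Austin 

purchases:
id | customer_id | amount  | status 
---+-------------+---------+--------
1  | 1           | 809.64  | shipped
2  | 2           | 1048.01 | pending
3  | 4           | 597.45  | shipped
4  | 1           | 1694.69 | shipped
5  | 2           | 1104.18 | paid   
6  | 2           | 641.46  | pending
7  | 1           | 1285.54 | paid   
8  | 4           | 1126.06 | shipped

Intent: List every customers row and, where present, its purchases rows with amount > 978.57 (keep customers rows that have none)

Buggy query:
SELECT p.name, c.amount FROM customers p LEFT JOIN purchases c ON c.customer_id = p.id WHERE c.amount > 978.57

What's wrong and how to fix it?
Bug: A WHERE condition on the right-hand table after LEFT JOIN drops unmatched parents

Fix: Put 'c.amount > 978.57' in the JOIN's ON clause instead of WHERE

Corrected query:
SELECT p.name, c.amount FROM customers p LEFT JOIN purchases c ON c.customer_id = p.id AND c.amount > 978.57

Result:
name  | amount 
------+--------
Dave  | 1285.54
Dave  | 1694.69
Frank | 1048.01
Frank | 1104.18
Eve   | NULL   
Bob   | 1126.06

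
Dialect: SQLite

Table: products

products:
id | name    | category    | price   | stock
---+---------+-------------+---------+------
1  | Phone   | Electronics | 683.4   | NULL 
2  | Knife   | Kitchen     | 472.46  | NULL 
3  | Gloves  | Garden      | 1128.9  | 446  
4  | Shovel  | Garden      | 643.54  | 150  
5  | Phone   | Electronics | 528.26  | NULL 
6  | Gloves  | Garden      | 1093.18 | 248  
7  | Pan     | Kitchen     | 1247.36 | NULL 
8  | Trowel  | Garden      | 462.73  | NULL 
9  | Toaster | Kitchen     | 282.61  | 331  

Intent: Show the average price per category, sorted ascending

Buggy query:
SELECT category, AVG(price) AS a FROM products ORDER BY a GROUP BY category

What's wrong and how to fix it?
Bug: GROUP BY must precede ORDER BY

Fix: Reorder: SELECT … FROM … GROUP BY … ORDER BY …

Corrected query:
SELECT category, AVG(price) AS a FROM products GROUP BY category ORDER BY a

Result:
category    | a         
------------+-----------
Electronics | 605.83    
Kitchen     | 667.476667
Garden      | 832.0875  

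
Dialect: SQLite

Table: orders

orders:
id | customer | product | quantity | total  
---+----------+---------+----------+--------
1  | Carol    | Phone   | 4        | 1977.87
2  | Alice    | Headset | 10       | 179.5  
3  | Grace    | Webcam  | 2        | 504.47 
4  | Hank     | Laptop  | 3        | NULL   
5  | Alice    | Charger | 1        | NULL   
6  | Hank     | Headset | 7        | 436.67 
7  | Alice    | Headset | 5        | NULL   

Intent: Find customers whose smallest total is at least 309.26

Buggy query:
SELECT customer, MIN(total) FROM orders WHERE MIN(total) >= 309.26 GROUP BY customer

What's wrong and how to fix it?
Bug: Aggregates like MIN are computed per group after WHERE runs

Fix: Replace WHERE with HAVING after the GROUP BY

Corrected query:
SELECT customer, MIN(total) FROM orders GROUP BY customer HAVING MIN(total) >= 309.26

Result:
customer | MIN(total)
---------+-----------
Carol    | 1977.87   
Grace    | 504.47    
Hank     | 436.67    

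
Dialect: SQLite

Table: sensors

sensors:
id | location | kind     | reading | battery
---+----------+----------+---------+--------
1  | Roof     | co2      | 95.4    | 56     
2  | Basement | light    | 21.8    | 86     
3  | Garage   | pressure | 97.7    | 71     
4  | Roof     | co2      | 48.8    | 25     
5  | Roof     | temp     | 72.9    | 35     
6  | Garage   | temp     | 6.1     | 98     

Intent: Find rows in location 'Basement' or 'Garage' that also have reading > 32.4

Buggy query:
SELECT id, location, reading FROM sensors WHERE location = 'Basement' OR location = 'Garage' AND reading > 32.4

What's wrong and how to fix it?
Bug: Without parentheses, AND is evaluated before OR, so the reading filter only applies to the 'Garage' branch

Fix: Add parentheses around the OR so the AND applies to both alternatives

Corrected query:
SELECT id, location, reading FROM sensors WHERE (location = 'Basement' OR location = 'Garage') AND reading > 32.4

Result:
id | location | reading
---+----------+--------
3  | Garage   | 97.7   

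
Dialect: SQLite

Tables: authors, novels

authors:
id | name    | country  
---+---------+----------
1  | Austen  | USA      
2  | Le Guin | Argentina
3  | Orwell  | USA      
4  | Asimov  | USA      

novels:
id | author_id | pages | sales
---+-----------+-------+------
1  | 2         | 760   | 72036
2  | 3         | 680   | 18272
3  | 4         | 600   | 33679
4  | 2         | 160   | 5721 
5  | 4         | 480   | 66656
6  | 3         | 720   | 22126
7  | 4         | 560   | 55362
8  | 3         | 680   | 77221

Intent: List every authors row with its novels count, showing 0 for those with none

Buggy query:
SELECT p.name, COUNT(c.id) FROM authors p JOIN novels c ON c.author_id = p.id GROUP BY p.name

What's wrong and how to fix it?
Bug: An inner join excludes parents with zero children

Fix: Switch to LEFT JOIN to retain unmatched parent rows

Corrected query:
SELECT p.name, COUNT(c.id) FROM authors p LEFT JOIN novels c ON c.author_id = p.id GROUP BY p.name

Result:
name    | COUNT(c.id)
--------+------------
Asimov  | 3          
Austen  | 0          
Le Guin | 2          
Orwell  | 3          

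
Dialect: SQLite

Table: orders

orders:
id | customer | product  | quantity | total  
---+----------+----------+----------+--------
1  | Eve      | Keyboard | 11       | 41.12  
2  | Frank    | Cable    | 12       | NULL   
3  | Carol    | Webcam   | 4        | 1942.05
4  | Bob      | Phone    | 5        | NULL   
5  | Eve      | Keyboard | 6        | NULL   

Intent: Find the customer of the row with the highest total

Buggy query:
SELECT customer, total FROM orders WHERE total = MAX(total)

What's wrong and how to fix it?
Bug: MAX(total) is an aggregate and cannot be used directly in WHERE

Fix: Use a subquery: WHERE total = (SELECT MAX(total) FROM orders)

Corrected query:
SELECT customer, total FROM orders WHERE total = (SELECT MAX(total) FROM orders)

Result:
customer | total  
---------+--------
Carol    | 1942.05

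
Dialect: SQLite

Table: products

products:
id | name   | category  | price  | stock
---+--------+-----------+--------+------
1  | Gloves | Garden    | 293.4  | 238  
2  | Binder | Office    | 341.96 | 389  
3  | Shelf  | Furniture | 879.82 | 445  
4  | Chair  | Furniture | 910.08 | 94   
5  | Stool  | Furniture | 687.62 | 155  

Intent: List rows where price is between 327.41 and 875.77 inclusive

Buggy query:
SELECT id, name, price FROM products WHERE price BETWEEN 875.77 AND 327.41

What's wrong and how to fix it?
Bug: BETWEEN expects the lower bound first; with 875.77 AND 327.41 the range is empty

Fix: Swap the bounds so the smaller value comes first

Corrected query:
SELECT id, name, price FROM products WHERE price BETWEEN 327.41 AND 875.77

Result:
id | name   | price 
---+--------+-------
2  | Binder | 341.96
5  | Stool  | 687.62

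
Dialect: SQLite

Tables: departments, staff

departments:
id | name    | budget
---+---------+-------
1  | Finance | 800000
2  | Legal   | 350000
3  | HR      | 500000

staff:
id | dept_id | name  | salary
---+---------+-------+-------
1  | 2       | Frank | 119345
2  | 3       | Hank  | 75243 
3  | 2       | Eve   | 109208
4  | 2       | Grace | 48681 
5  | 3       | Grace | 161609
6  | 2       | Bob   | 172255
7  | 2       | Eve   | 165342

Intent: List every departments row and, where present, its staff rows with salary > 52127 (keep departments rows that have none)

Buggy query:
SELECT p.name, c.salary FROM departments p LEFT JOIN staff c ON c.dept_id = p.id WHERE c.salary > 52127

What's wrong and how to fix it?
Bug: Filtering c.salary in WHERE discards the NULL rows produced by LEFT JOIN, turning it into an inner join

Fix: Move the right-table condition into the ON clause so unmatched parents are kept

Corrected query:
SELECT p.name, c.salary FROM departments p LEFT JOIN staff c ON c.dept_id = p.id AND c.salary > 52127

Result:
name    | salary
--------+-------
Finance | NULL  
Legal   | 109208
Legal   | 119345
Legal   | 165342
Legal   | 172255
HR      | 75243 
HR      | 161609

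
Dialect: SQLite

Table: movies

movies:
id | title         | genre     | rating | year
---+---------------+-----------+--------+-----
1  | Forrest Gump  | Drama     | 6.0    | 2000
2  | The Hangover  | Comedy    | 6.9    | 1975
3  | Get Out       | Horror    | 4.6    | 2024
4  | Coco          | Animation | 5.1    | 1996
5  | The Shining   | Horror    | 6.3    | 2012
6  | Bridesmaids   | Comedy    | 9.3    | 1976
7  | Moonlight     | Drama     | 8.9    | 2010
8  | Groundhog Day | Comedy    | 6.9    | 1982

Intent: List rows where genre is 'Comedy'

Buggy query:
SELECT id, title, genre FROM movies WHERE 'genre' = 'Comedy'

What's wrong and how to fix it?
Bug: Single quotes denote string literals in SQL; the column name is being compared as a constant string

Fix: Remove the quotes around the column name (or use double quotes for an identifier)

Corrected query:
SELECT id, title, genre FROM movies WHERE genre = 'Comedy'

Result:
id | title         | genre 
---+---------------+-------
2  | The Hangover  | Comedy
6  | Bridesmaids   | Comedy
8  | Groundhog Day | Comedy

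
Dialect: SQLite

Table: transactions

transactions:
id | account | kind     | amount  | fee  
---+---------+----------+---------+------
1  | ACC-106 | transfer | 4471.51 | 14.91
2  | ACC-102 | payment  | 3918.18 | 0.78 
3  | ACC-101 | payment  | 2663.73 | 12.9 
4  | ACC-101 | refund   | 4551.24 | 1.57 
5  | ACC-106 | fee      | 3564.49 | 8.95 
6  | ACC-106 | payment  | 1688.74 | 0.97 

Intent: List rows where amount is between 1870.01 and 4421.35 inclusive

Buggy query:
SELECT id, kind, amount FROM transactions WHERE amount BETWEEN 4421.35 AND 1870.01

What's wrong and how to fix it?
Bug: The bounds are reversed; BETWEEN a AND b requires a <= b to match anything

Fix: Write BETWEEN 1870.01 AND 4421.35

Corrected query:
SELECT id, kind, amount FROM transactions WHERE amount BETWEEN 1870.01 AND 4421.35

Result:
id | kind    | amount 
---+---------+--------
2  | payment | 3918.18
3  | payment | 2663.73
5  | fee     | 3564.49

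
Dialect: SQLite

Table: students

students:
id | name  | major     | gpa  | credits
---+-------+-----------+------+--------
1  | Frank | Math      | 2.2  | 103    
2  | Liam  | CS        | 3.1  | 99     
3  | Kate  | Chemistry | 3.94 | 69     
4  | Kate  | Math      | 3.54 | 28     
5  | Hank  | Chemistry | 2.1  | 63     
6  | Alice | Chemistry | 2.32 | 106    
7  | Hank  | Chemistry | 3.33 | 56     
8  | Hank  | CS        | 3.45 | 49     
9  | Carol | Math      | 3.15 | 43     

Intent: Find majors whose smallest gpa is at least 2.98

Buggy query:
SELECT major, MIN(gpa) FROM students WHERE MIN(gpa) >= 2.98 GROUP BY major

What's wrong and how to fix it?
Bug: Aggregates like MIN are computed per group after WHERE runs

Fix: Replace WHERE with HAVING after the GROUP BY

Corrected query:
SELECT major, MIN(gpa) FROM students GROUP BY major HAVING MIN(gpa) >= 2.98

Result:
major | MIN(gpa)
------+---------
CS    | 3.1     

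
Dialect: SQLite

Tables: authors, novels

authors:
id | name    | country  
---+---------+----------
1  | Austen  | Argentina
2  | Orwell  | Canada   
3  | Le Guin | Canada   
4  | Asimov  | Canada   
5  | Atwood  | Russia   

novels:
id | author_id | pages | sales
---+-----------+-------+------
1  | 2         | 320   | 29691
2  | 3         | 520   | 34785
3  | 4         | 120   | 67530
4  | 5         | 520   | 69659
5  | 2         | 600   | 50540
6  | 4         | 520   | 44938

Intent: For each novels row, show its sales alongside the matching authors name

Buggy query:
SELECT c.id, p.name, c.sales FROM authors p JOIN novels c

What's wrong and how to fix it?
Bug: Missing join condition: each novels row is matched to all authors rows instead of just its own

Fix: Specify the join condition linking the foreign key to the parent id

Corrected query:
SELECT c.id, p.name, c.sales FROM authors p JOIN novels c ON c.author_id = p.id

Result:
id | name    | sales
---+---------+------
1  | Orwell  | 29691
2  | Le Guin | 34785
3  | Asimov  | 67530
4  | Atwood  | 69659
5  | Orwell  | 50540
6  | Asimov  | 44938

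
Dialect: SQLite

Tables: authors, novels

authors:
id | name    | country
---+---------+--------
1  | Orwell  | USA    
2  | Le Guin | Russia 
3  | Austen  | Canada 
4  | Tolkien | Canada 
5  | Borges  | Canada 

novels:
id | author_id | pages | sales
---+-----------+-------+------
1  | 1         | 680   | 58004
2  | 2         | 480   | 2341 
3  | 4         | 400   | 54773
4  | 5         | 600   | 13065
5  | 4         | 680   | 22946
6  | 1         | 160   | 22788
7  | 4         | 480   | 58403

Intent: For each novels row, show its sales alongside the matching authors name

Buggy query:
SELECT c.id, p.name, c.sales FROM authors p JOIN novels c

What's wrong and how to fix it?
Bug: JOIN with no ON clause produces a cartesian product; every novels row pairs with every authors row

Fix: Specify the join condition linking the foreign key to the parent id

Corrected query:
SELECT c.id, p.name, c.sales FROM authors p JOIN novels c ON c.author_id = p.id

Result:
id | name    | sales
---+---------+------
1  | Orwell  | 58004
2  | Le Guin | 2341 
3  | Tolkien | 54773
4  | Borges  | 13065
5  | Tolkien | 22946
6  | Orwell  | 22788
7  | Tolkien | 58403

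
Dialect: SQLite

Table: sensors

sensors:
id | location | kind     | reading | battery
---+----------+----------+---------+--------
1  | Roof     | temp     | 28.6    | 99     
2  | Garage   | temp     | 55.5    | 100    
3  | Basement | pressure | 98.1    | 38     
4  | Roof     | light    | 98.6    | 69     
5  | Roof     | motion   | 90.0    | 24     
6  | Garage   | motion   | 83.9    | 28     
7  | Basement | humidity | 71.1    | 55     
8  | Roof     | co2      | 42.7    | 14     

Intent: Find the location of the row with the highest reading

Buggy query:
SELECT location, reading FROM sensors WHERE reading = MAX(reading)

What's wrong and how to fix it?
Bug: WHERE is evaluated per row; an aggregate over the whole table isn't defined there

Fix: Wrap MAX in a scalar subquery so WHERE compares against a single value

Corrected query:
SELECT location, reading FROM sensors WHERE reading = (SELECT MAX(reading) FROM sensors)

Result:
location | reading
---------+--------
Roof     | 98.6   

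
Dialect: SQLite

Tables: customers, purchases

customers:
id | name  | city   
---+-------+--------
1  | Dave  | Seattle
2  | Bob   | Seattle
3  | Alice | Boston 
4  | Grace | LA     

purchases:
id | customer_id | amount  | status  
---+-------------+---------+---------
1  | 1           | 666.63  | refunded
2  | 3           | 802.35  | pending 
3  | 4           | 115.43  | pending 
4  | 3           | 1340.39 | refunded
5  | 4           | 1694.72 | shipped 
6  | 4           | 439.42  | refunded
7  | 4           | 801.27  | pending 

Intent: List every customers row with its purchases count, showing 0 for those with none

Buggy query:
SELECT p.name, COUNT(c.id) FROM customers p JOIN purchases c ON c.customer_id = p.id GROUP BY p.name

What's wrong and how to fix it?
Bug: INNER JOIN drops customers rows that have no matching purchases rows

Fix: Switch to LEFT JOIN to retain unmatched parent rows

Corrected query:
SELECT p.name, COUNT(c.id) FROM customers p LEFT JOIN purchases c ON c.customer_id = p.id GROUP BY p.name

Result:
name  | COUNT(c.id)
------+------------
Alice | 2          
Bob   | 0          
Dave  | 1          
Grace | 4          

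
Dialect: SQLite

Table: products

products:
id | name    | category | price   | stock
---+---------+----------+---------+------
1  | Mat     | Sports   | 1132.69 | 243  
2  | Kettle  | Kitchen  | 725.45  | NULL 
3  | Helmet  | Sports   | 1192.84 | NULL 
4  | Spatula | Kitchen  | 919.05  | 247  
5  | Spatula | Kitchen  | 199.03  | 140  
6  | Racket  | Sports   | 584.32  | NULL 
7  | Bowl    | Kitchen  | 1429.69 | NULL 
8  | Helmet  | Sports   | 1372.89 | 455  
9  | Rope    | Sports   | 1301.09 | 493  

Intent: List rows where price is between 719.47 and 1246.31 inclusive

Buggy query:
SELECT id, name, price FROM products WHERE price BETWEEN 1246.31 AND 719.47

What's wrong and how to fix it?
Bug: BETWEEN expects the lower bound first; with 1246.31 AND 719.47 the range is empty

Fix: Swap the bounds so the smaller value comes first

Corrected query:
SELECT id, name, price FROM products WHERE price BETWEEN 719.47 AND 1246.31

Result:
id | name    | price  
---+---------+--------
1  | Mat     | 1132.69
2  | Kettle  | 725.45 
3  | Helmet  | 1192.84
4  | Spatula | 919.05 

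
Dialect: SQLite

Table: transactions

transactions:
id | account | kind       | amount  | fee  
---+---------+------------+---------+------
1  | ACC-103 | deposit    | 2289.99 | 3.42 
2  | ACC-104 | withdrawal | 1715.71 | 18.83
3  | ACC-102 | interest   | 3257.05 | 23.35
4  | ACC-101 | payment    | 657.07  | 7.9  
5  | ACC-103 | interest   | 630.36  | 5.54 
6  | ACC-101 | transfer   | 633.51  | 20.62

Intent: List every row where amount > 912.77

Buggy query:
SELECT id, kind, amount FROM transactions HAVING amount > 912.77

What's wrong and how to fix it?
Bug: This is a non-aggregate query (no GROUP BY, no aggregates), so in SQLite the HAVING clause is invalid here; a row-level condition belongs in WHERE

Fix: Replace HAVING with WHERE since the condition applies to individual rows

Corrected query:
SELECT id, kind, amount FROM transactions WHERE amount > 912.77

Result:
id | kind       | amount 
---+------------+--------
1  | deposit    | 2289.99
2  | withdrawal | 1715.71
3  | interest   | 3257.05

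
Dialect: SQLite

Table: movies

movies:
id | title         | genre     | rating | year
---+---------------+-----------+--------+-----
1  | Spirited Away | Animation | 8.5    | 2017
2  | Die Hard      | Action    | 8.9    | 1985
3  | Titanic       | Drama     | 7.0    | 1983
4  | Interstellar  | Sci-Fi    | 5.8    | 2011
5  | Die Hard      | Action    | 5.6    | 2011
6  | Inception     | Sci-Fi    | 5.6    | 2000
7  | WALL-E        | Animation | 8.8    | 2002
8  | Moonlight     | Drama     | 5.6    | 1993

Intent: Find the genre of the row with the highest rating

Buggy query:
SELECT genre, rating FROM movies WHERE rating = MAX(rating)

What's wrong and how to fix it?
Bug: WHERE is evaluated per row; an aggregate over the whole table isn't defined there

Fix: Use a subquery: WHERE rating = (SELECT MAX(rating) FROM movies)

Corrected query:
SELECT genre, rating FROM movies WHERE rating = (SELECT MAX(rating) FROM movies)

Result:
genre  | rating
-------+-------
Action | 8.9   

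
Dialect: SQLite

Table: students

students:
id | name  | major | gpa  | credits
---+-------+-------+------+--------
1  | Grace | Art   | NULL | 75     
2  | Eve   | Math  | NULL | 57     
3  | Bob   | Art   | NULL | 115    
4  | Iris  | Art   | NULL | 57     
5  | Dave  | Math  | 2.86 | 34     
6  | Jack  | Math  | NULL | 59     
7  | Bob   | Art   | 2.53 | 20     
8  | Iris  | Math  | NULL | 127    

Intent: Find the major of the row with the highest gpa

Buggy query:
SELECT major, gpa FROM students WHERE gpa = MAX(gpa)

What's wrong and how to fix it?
Bug: WHERE is evaluated per row; an aggregate over the whole table isn't defined there

Fix: Use a subquery: WHERE gpa = (SELECT MAX(gpa) FROM students)

Corrected query:
SELECT major, gpa FROM students WHERE gpa = (SELECT MAX(gpa) FROM students)

Result:
major | gpa 
------+-----
Math  | 2.86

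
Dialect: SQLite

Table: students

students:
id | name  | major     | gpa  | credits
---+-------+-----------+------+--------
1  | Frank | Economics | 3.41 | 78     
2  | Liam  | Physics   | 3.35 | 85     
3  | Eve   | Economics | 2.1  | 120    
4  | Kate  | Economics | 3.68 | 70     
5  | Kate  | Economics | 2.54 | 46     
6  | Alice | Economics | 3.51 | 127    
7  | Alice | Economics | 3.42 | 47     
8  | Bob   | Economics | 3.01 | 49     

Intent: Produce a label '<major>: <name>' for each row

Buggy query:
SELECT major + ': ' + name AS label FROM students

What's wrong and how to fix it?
Bug: '+' is numeric addition; on text columns SQLite converts them to 0 instead of concatenating

Fix: Use the || operator for string concatenation

Corrected query:
SELECT major || ': ' || name AS label FROM students

Result:
label           
----------------
Economics: Frank
Physics: Liam   
Economics: Eve  
Economics: Kate 
Economics: Kate 
Economics: Alice
Economics: Alice
Economics: Bob  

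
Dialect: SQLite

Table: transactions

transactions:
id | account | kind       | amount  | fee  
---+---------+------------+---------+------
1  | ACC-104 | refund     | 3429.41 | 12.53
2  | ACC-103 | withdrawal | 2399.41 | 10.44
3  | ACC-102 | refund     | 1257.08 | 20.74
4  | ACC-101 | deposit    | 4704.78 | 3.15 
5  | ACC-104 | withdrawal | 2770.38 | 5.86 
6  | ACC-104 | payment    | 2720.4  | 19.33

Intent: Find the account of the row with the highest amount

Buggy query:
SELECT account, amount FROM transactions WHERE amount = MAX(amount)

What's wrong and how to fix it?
Bug: MAX(amount) is an aggregate and cannot be used directly in WHERE

Fix: Wrap MAX in a scalar subquery so WHERE compares against a single value

Corrected query:
SELECT account, amount FROM transactions WHERE amount = (SELECT MAX(amount) FROM transactions)

Result:
account | amount 
--------+--------
ACC-101 | 4704.78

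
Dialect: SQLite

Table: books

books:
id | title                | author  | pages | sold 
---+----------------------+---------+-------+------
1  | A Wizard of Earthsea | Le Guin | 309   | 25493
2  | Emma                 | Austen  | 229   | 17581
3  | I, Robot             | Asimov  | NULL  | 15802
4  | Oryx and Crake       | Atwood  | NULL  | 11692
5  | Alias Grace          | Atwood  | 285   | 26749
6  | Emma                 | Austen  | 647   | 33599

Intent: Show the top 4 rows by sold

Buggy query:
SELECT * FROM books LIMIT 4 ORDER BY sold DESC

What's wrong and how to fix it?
Bug: LIMIT must come after ORDER BY

Fix: Sort with ORDER BY, then apply LIMIT

Corrected query:
SELECT * FROM books ORDER BY sold DESC LIMIT 4

Result:
id | title                | author  | pages | sold 
---+----------------------+---------+-------+------
6  | Emma                 | Austen  | 647   | 33599
5  | Alias Grace          | Atwood  | 285   | 26749
1  | A Wizard of Earthsea | Le Guin | 309   | 25493
2  | Emma                 | Austen  | 229   | 17581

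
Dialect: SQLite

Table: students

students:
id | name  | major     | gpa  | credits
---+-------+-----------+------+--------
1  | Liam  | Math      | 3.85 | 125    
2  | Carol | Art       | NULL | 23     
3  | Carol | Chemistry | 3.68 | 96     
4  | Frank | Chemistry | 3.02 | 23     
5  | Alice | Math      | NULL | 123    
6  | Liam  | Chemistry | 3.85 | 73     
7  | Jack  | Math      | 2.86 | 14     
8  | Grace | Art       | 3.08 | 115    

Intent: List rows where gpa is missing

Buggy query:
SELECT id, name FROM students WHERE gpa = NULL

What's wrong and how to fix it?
Bug: Comparing to NULL with '=' never matches; NULL = NULL is unknown, not true

Fix: Replace '= NULL' with 'IS NULL'

Corrected query:
SELECT id, name FROM students WHERE gpa IS NULL

Result:
id | name 
---+------
2  | Carol
5  | Alice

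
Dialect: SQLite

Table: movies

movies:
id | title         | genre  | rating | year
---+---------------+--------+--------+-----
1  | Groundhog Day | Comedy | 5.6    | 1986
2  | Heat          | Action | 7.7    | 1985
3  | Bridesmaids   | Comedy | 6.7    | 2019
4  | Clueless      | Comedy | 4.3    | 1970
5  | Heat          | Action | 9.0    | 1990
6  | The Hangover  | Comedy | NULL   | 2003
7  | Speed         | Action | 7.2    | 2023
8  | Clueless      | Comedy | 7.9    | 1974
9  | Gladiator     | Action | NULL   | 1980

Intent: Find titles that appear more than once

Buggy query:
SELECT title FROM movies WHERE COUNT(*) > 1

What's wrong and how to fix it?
Bug: COUNT(*) is an aggregate and cannot be used in WHERE

Fix: Group first, then use HAVING for the count condition

Corrected query:
SELECT title FROM movies GROUP BY title HAVING COUNT(*) > 1

Result:
title   
--------
Clueless
Heat    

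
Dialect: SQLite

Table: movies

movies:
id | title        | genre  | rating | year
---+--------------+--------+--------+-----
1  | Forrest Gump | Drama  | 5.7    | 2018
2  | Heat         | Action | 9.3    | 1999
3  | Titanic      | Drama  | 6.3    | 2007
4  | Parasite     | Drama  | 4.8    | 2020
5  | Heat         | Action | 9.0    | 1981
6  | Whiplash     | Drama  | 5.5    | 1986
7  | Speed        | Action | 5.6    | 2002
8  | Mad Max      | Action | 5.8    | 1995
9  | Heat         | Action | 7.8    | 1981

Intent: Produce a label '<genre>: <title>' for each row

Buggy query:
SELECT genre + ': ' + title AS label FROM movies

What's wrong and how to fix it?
Bug: SQLite uses || for string concatenation; + coerces text to numbers (yielding 0)

Fix: Replace + with || to concatenate text

Corrected query:
SELECT genre || ': ' || title AS label FROM movies

Result:
label              
-------------------
Drama: Forrest Gump
Action: Heat       
Drama: Titanic     
Drama: Parasite    
Action: Heat       
Drama: Whiplash    
Action: Speed      
Action: Mad Max    
Action: Heat       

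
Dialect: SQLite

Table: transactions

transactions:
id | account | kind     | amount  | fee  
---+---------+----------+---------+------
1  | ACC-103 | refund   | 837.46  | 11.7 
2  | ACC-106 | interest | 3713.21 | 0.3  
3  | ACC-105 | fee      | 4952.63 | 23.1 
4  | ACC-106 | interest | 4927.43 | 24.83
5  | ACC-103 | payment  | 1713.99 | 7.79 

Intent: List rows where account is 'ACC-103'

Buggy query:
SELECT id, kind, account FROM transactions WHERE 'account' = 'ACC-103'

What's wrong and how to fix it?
Bug: Single quotes denote string literals in SQL; the column name is being compared as a constant string

Fix: Reference the column as account without single quotes

Corrected query:
SELECT id, kind, account FROM transactions WHERE account = 'ACC-103'

Result:
id | kind    | account
---+---------+--------
1  | refund  | ACC-103
5  | payment | ACC-103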